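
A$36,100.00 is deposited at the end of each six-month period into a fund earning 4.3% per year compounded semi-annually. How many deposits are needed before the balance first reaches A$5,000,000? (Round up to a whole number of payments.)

Periodic rate r = 0.043/2 per half-year; n is counted in half-years.
Ordinary annuity FV: 5,000,000 = 36,100 × [((1+r)^n − 1)/r].
(1+r)^n = 1 + 5,000,000 × r / 36,100, so n = ln(1 + 5,000,000·r/36,100) / ln(1+r) = 64.91.
Round up to a whole number of payments: n = 65.

65 payments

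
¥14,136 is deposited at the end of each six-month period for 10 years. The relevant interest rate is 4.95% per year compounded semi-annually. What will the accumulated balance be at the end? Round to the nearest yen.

¥360,192

This is an ordinary annuity: 20 deposits of ¥14,136 at the end of each six-month period.
Periodic rate r = 0.0495/2 per half-year; n is counted in half-years.
FV = PMT × [((1+r)^n − 1)/r] = 14,136 × [(1+r)^20 − 1] / r = ¥360,192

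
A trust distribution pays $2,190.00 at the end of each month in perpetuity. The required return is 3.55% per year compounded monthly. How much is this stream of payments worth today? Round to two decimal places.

$740,281.69

Periodic rate r = 0.0355/12 per month.
Level perpetuity: PV = PMT / r = 2,190 / (0.0355/12) = $740,281.69.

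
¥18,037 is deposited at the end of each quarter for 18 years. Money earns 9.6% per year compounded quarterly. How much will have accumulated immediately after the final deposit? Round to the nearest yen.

This is an ordinary annuity: 72 deposits of ¥18,037 at the end of each quarter.
Periodic rate r = 0.096/4 per quarter; n is counted in quarters.
FV = PMT × [((1+r)^n − 1)/r] = 18,037 × [(1+r)^72 − 1] / r = ¥3,393,701

¥3,393,701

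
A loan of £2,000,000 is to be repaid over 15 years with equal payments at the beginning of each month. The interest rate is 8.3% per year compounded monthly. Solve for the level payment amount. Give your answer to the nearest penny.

£19,327.35

Level annuity due; solve PV = PMT × [(1 − (1+r)^−n)/r] × (1+r) for PMT.
Periodic rate r = 0.083/12 per month; n is counted in months.
With n = 180: PMT = 2,000,000 / ([(1 − (1+r)^−n)/r] × (1+r)) = £19,327.35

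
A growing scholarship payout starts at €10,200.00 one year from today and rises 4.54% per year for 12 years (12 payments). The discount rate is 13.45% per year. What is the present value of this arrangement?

Periodic rate r = 0.1345 per year.
Growing ordinary annuity: PV = PMT₁ × [1 − ((1+g)/(1+r))^n] / (r − g) = 10,200 × [1 − ((1+0.0454)/(1+r))^12] / (r − 0.0454) = €71,578.00.

€71,578.00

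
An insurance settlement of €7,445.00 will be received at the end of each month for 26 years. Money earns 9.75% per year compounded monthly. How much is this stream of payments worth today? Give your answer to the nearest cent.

This is an ordinary annuity: 312 payments of €7,445.00 at the end of each month.
Periodic rate r = 0.0975/12 per month; n is counted in months.
PV = PMT × [(1 − (1+r)^−n)/r] = 7,445 × [1 − (1+r)^−312] / r = €842,931.82

€842,931.82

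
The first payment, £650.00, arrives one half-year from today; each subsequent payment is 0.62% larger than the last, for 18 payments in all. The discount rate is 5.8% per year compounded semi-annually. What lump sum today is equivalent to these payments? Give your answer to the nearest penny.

£9,462.09

Periodic rate r = 0.058/2 per half-year; n is counted in half-years.
Growing ordinary annuity: PV = PMT₁ × [1 − ((1+g)/(1+r))^n] / (r − g) = 650 × [1 − ((1+0.0062)/(1+r))^18] / (r − 0.0062) = £9,462.09.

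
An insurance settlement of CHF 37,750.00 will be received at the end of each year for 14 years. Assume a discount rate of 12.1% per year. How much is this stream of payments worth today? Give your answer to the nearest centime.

This is an ordinary annuity: 14 payments of CHF 37,750.00 at the end of each year.
Periodic rate r = 0.121 per year.
PV = PMT × [(1 − (1+r)^−n)/r] = 37,750 × [1 − (1+r)^−14] / r = CHF 248,938.13

CHF 248,938.13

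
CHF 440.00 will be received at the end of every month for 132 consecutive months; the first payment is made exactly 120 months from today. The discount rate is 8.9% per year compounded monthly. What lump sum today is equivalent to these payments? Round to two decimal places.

Ordinary annuity of 132 payments, first payment at period 120.
Periodic rate r = 0.089/12 per month; n is counted in months.
The ordinary-annuity PV formula values the stream one period before the first payment (period 119); discount that back 119 periods:
PV₀ = 440 × [1 − (1+r)^−132] / r × (1+r)^−119 = CHF 15,339.57

CHF 15,339.57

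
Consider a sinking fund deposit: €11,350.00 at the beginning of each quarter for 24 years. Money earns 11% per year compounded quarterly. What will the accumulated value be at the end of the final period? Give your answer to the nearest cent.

This is an annuity due: 96 deposits of €11,350.00 at the beginning of each quarter.
Periodic rate r = 0.11/4 per quarter; n is counted in quarters.
FV = PMT × [((1+r)^n − 1)/r] × (1+r) = 11,350 × [(1+r)^96 − 1] / r × (1+r) = €5,310,491.04

€5,310,491.04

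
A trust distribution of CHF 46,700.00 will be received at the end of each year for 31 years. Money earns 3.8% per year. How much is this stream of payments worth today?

CHF 842,210.72

This is an ordinary annuity: 31 payments of CHF 46,700.00 at the end of each year.
Periodic rate r = 0.038 per year.
PV = PMT × [(1 − (1+r)^−n)/r] = 46,700 × [1 − (1+r)^−31] / r = CHF 842,210.72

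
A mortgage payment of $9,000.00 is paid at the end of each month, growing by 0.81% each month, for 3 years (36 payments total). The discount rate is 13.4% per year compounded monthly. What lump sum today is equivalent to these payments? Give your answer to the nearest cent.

$303,986.06

Periodic rate r = 0.134/12 per month; n is counted in months.
Growing ordinary annuity: PV = PMT₁ × [1 − ((1+g)/(1+r))^n] / (r − g) = 9,000 × [1 − ((1+0.0081)/(1+r))^36] / (r − 0.0081) = $303,986.06.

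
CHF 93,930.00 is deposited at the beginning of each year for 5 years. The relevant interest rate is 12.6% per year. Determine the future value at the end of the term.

CHF 679,965.82

This is an annuity due: 5 deposits of CHF 93,930.00 at the beginning of each year.
Periodic rate r = 0.126 per year.
FV = PMT × [((1+r)^n − 1)/r] × (1+r) = 93,930 × [(1+r)^5 − 1] / r × (1+r) = CHF 679,965.82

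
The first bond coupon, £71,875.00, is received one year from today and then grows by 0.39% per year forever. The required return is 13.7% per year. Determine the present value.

£540,007.51

Periodic rate r = 0.137 per year.
Growing perpetuity (Gordon): PV = PMT₁ / (r − g) = 71,875 / (r − 0.0039) = £540,007.51.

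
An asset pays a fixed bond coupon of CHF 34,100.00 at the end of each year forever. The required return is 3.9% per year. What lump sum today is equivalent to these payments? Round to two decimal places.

Periodic rate r = 0.039 per year.
Level perpetuity: PV = PMT / r = 34,100 / (0.039) = CHF 874,358.97.

CHF 874,358.97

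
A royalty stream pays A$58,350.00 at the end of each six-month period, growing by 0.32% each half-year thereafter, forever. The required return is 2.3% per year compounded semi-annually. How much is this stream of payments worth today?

Periodic rate r = 0.023/2 per half-year.
Growing perpetuity (Gordon): PV = PMT₁ / (r − g) = 58,350 / (r − 0.0032) = A$7,030,120.48.

A$7,030,120.48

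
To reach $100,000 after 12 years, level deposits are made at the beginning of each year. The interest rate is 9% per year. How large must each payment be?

$4,555.11

Level annuity due; solve FV = PMT × [((1+r)^n − 1)/r] × (1+r) for PMT.
Periodic rate r = 0.09 per year.
With n = 12: PMT = 100,000 / ([((1+r)^n − 1)/r] × (1+r)) = $4,555.11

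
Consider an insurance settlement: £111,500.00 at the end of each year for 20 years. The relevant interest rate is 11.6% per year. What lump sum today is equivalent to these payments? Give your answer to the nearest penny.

£854,170.13

This is an ordinary annuity: 20 payments of £111,500.00 at the end of each year.
Periodic rate r = 0.116 per year.
PV = PMT × [(1 − (1+r)^−n)/r] = 111,500 × [1 − (1+r)^−20] / r = £854,170.13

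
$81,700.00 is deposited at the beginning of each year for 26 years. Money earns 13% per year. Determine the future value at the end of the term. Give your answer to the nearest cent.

This is an annuity due: 26 deposits of $81,700.00 at the beginning of each year.
Periodic rate r = 0.13 per year.
FV = PMT × [((1+r)^n − 1)/r] × (1+r) = 81,700 × [(1+r)^26 − 1] / r × (1+r) = $16,326,977.92

$16,326,977.92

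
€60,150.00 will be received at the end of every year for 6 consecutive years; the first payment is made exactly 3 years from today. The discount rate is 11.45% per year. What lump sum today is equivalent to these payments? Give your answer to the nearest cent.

€202,237.96

Ordinary annuity of 6 payments, first payment at period 3.
Periodic rate r = 0.1145 per year.
The ordinary-annuity PV formula values the stream one period before the first payment (period 2); discount that back 2 periods:
PV₀ = 60,150 × [1 − (1+r)^−6] / r × (1+r)^−2 = €202,237.96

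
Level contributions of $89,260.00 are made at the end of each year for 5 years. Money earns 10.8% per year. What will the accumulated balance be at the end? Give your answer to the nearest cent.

$553,686.44

This is an ordinary annuity: 5 deposits of $89,260.00 at the end of each year.
Periodic rate r = 0.108 per year.
FV = PMT × [((1+r)^n − 1)/r] = 89,260 × [(1+r)^5 − 1] / r = $553,686.44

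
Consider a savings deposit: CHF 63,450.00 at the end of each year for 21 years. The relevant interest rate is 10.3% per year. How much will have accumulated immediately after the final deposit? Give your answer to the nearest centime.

This is an ordinary annuity: 21 deposits of CHF 63,450.00 at the end of each year.
Periodic rate r = 0.103 per year.
FV = PMT × [((1+r)^n − 1)/r] = 63,450 × [(1+r)^21 − 1] / r = CHF 4,211,012.42

CHF 4,211,012.42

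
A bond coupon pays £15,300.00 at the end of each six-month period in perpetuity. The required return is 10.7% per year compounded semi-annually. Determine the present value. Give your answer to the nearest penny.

Periodic rate r = 0.107/2 per half-year.
Level perpetuity: PV = PMT / r = 15,300 / (0.107/2) = £285,981.31.

£285,981.31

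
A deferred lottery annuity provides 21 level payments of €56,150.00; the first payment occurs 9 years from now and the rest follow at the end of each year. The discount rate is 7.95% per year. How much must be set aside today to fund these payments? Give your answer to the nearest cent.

Ordinary annuity of 21 payments, first payment at period 9.
Periodic rate r = 0.0795 per year.
The ordinary-annuity PV formula values the stream one period before the first payment (period 8); discount that back 8 periods:
PV₀ = 56,150 × [1 − (1+r)^−21] / r × (1+r)^−8 = €306,173.24

€306,173.24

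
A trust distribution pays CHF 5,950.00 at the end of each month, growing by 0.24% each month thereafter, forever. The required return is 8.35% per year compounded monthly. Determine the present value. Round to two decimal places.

CHF 1,305,301.65

Periodic rate r = 0.0835/12 per month.
Growing perpetuity (Gordon): PV = PMT₁ / (r − g) = 5,950 / (r − 0.0024) = CHF 1,305,301.65.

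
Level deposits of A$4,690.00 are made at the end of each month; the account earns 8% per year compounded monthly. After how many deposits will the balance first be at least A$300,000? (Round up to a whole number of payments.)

54 payments

Periodic rate r = 0.08/12 per month; n is counted in months.
Ordinary annuity FV: 300,000 = 4,690 × [((1+r)^n − 1)/r].
(1+r)^n = 1 + 300,000 × r / 4,690, so n = ln(1 + 300,000·r/4,690) / ln(1+r) = 53.45.
Round up to a whole number of payments: n = 54.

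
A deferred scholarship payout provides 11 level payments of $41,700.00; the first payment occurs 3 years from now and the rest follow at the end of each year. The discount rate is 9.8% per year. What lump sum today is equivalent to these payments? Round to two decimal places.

$226,737.72

Ordinary annuity of 11 payments, first payment at period 3.
Periodic rate r = 0.098 per year.
The ordinary-annuity PV formula values the stream one period before the first payment (period 2); discount that back 2 periods:
PV₀ = 41,700 × [1 − (1+r)^−11] / r × (1+r)^−2 = $226,737.72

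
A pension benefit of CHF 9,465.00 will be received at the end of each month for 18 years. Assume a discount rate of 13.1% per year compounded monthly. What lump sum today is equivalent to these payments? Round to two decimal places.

CHF 783,939.64

This is an ordinary annuity: 216 payments of CHF 9,465.00 at the end of each month.
Periodic rate r = 0.131/12 per month; n is counted in months.
PV = PMT × [(1 − (1+r)^−n)/r] = 9,465 × [1 − (1+r)^−216] / r = CHF 783,939.64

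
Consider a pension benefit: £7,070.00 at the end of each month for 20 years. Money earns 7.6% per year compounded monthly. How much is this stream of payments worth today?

£870,991.20

This is an ordinary annuity: 240 payments of £7,070.00 at the end of each month.
Periodic rate r = 0.076/12 per month; n is counted in months.
PV = PMT × [(1 − (1+r)^−n)/r] = 7,070 × [1 − (1+r)^−240] / r = £870,991.20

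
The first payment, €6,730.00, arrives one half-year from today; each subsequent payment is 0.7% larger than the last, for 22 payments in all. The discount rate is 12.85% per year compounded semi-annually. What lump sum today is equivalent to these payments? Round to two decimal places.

Periodic rate r = 0.1285/2 per half-year; n is counted in half-years.
Growing ordinary annuity: PV = PMT₁ × [1 − ((1+g)/(1+r))^n] / (r − g) = 6,730 × [1 − ((1+0.007)/(1+r))^22] / (r − 0.007) = €82,726.67.

€82,726.67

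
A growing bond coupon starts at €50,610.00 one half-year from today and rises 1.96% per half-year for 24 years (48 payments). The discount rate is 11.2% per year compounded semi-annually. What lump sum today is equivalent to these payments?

€1,132,218.90

Periodic rate r = 0.112/2 per half-year; n is counted in half-years.
Growing ordinary annuity: PV = PMT₁ × [1 − ((1+g)/(1+r))^n] / (r − g) = 50,610 × [1 − ((1+0.0196)/(1+r))^48] / (r − 0.0196) = €1,132,218.90.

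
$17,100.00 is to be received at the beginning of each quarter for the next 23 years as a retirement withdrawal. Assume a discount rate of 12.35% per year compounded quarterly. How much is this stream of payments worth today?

$536,141.09

This is an annuity due: 92 payments of $17,100.00 at the beginning of each quarter.
Periodic rate r = 0.1235/4 per quarter; n is counted in quarters.
PV = PMT × [(1 − (1+r)^−n)/r] × (1+r) = 17,100 × [1 − (1+r)^−92] / r × (1+r) = $536,141.09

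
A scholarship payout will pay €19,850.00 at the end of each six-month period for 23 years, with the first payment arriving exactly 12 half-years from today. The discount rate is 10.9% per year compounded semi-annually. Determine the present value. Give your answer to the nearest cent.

Ordinary annuity of 46 payments, first payment at period 12.
Periodic rate r = 0.109/2 per half-year; n is counted in half-years.
The ordinary-annuity PV formula values the stream one period before the first payment (period 11); discount that back 11 periods:
PV₀ = 19,850 × [1 − (1+r)^−46] / r × (1+r)^−11 = €185,477.04

€185,477.04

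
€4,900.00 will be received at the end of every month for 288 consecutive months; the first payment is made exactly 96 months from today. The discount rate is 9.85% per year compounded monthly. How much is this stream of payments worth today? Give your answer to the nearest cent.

Ordinary annuity of 288 payments, first payment at period 96.
Periodic rate r = 0.0985/12 per month; n is counted in months.
The ordinary-annuity PV formula values the stream one period before the first payment (period 95); discount that back 95 periods:
PV₀ = 4,900 × [1 − (1+r)^−288] / r × (1+r)^−95 = €248,504.54

€248,504.54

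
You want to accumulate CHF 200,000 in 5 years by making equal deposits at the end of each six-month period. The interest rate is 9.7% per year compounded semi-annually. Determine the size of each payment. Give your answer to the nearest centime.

Level ordinary annuity; solve FV = PMT × [((1+r)^n − 1)/r] for PMT.
Periodic rate r = 0.097/2 per half-year; n is counted in half-years.
With n = 10: PMT = 200,000 / ([((1+r)^n − 1)/r]) = CHF 16,012.58

CHF 16,012.58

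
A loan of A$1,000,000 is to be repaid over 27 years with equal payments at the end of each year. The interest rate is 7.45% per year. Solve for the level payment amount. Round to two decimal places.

Level ordinary annuity; solve PV = PMT × [(1 − (1+r)^−n)/r] for PMT.
Periodic rate r = 0.0745 per year.
With n = 27: PMT = 1,000,000 / ([(1 − (1+r)^−n)/r]) = A$87,001.21

A$87,001.21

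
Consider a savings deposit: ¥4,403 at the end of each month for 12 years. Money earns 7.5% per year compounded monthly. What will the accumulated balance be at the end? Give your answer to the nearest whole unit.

¥1,023,415

This is an ordinary annuity: 144 deposits of ¥4,403 at the end of each month.
Periodic rate r = 0.075/12 per month; n is counted in months.
FV = PMT × [((1+r)^n − 1)/r] = 4,403 × [(1+r)^144 − 1] / r = ¥1,023,415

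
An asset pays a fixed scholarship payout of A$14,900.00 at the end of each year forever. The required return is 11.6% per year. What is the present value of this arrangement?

Periodic rate r = 0.116 per year.
Level perpetuity: PV = PMT / r = 14,900 / (0.116) = A$128,448.28.

A$128,448.28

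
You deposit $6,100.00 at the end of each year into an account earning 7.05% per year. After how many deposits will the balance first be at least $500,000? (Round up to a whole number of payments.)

Periodic rate r = 0.0705 per year.
Ordinary annuity FV: 500,000 = 6,100 × [((1+r)^n − 1)/r].
(1+r)^n = 1 + 500,000 × r / 6,100, so n = ln(1 + 500,000·r/6,100) / ln(1+r) = 28.09.
Round up to a whole number of payments: n = 29.

29 payments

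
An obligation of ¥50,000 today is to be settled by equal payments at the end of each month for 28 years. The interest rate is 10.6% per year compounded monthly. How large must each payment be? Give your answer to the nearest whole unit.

Level ordinary annuity; solve PV = PMT × [(1 − (1+r)^−n)/r] for PMT.
Periodic rate r = 0.106/12 per month; n is counted in months.
With n = 336: PMT = 50,000 / ([(1 − (1+r)^−n)/r]) = ¥466

¥466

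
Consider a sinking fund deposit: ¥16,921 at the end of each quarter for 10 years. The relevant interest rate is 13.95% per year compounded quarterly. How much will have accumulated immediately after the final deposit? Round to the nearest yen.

This is an ordinary annuity: 40 deposits of ¥16,921 at the end of each quarter.
Periodic rate r = 0.1395/4 per quarter; n is counted in quarters.
FV = PMT × [((1+r)^n − 1)/r] = 16,921 × [(1+r)^40 − 1] / r = ¥1,426,545

¥1,426,545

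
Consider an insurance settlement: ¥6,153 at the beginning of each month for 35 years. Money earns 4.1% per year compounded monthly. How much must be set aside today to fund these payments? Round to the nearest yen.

¥1,375,695

This is an annuity due: 420 payments of ¥6,153 at the beginning of each month.
Periodic rate r = 0.041/12 per month; n is counted in months.
PV = PMT × [(1 − (1+r)^−n)/r] × (1+r) = 6,153 × [1 − (1+r)^−420] / r × (1+r) = ¥1,375,695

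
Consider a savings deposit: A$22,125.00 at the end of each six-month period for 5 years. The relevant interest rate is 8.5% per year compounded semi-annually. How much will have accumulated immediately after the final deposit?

A$268,735.18

This is an ordinary annuity: 10 deposits of A$22,125.00 at the end of each six-month period.
Periodic rate r = 0.085/2 per half-year; n is counted in half-years.
FV = PMT × [((1+r)^n − 1)/r] = 22,125 × [(1+r)^10 − 1] / r = A$268,735.18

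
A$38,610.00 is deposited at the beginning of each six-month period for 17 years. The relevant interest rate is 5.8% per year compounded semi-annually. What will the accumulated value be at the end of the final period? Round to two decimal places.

A$2,251,105.70

This is an annuity due: 34 deposits of A$38,610.00 at the beginning of each six-month period.
Periodic rate r = 0.058/2 per half-year; n is counted in half-years.
FV = PMT × [((1+r)^n − 1)/r] × (1+r) = 38,610 × [(1+r)^34 − 1] / r × (1+r) = A$2,251,105.70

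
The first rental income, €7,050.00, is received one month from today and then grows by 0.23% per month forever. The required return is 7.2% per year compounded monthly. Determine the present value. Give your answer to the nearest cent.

€1,905,405.41

Periodic rate r = 0.072/12 per month.
Growing perpetuity (Gordon): PV = PMT₁ / (r − g) = 7,050 / (r − 0.0023) = €1,905,405.41.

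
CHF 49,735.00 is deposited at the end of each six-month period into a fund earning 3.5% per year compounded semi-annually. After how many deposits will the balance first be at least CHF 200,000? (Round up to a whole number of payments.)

Periodic rate r = 0.035/2 per half-year; n is counted in half-years.
Ordinary annuity FV: 200,000 = 49,735 × [((1+r)^n − 1)/r].
(1+r)^n = 1 + 200,000 × r / 49,735, so n = ln(1 + 200,000·r/49,735) / ln(1+r) = 3.92.
Round up to a whole number of payments: n = 4.

4 payments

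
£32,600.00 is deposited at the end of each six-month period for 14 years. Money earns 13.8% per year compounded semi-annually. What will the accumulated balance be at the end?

This is an ordinary annuity: 28 deposits of £32,600.00 at the end of each six-month period.
Periodic rate r = 0.138/2 per half-year; n is counted in half-years.
FV = PMT × [((1+r)^n − 1)/r] = 32,600 × [(1+r)^28 − 1] / r = £2,587,697.09

£2,587,697.09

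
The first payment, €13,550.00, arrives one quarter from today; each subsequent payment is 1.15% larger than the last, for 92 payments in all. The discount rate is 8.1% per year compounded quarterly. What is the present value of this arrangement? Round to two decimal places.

Periodic rate r = 0.081/4 per quarter; n is counted in quarters.
Growing ordinary annuity: PV = PMT₁ × [1 − ((1+g)/(1+r))^n] / (r − g) = 13,550 × [1 − ((1+0.0115)/(1+r))^92] / (r − 0.0115) = €847,462.76.

€847,462.76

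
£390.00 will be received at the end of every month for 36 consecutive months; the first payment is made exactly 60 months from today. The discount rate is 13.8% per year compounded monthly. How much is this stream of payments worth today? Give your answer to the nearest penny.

£5,828.68

Ordinary annuity of 36 payments, first payment at period 60.
Periodic rate r = 0.138/12 per month; n is counted in months.
The ordinary-annuity PV formula values the stream one period before the first payment (period 59); discount that back 59 periods:
PV₀ = 390 × [1 − (1+r)^−36] / r × (1+r)^−59 = £5,828.68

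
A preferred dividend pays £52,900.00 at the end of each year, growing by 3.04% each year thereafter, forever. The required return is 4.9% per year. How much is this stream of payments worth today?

£2,844,086.02

Periodic rate r = 0.049 per year.
Growing perpetuity (Gordon): PV = PMT₁ / (r − g) = 52,900 / (r − 0.0304) = £2,844,086.02.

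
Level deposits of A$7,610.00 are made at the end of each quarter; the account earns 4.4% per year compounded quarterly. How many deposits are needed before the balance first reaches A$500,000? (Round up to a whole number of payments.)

50 payments

Periodic rate r = 0.044/4 per quarter; n is counted in quarters.
Ordinary annuity FV: 500,000 = 7,610 × [((1+r)^n − 1)/r].
(1+r)^n = 1 + 500,000 × r / 7,610, so n = ln(1 + 500,000·r/7,610) / ln(1+r) = 49.72.
Round up to a whole number of payments: n = 50.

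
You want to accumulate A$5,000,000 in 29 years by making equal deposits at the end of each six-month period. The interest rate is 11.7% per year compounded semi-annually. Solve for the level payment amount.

A$11,231.02

Level ordinary annuity; solve FV = PMT × [((1+r)^n − 1)/r] for PMT.
Periodic rate r = 0.117/2 per half-year; n is counted in half-years.
With n = 58: PMT = 5,000,000 / ([((1+r)^n − 1)/r]) = A$11,231.02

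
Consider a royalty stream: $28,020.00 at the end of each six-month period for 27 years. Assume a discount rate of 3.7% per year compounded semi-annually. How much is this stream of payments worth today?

$951,734.31

This is an ordinary annuity: 54 payments of $28,020.00 at the end of each six-month period.
Periodic rate r = 0.037/2 per half-year; n is counted in half-years.
PV = PMT × [(1 − (1+r)^−n)/r] = 28,020 × [1 − (1+r)^−54] / r = $951,734.31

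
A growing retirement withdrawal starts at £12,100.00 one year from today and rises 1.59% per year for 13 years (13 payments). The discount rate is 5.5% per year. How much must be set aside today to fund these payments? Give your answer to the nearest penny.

£120,058.93

Periodic rate r = 0.055 per year.
Growing ordinary annuity: PV = PMT₁ × [1 − ((1+g)/(1+r))^n] / (r − g) = 12,100 × [1 − ((1+0.0159)/(1+r))^13] / (r − 0.0159) = £120,058.93.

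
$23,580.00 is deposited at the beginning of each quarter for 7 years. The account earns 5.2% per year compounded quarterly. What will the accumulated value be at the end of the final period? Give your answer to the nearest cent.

This is an annuity due: 28 deposits of $23,580.00 at the beginning of each quarter.
Periodic rate r = 0.052/4 per quarter; n is counted in quarters.
FV = PMT × [((1+r)^n − 1)/r] × (1+r) = 23,580 × [(1+r)^28 − 1] / r × (1+r) = $800,571.25

$800,571.25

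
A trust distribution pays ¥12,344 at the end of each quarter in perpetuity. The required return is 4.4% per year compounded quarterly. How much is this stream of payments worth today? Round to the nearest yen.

Periodic rate r = 0.044/4 per quarter.
Level perpetuity: PV = PMT / r = 12,344 / (0.044/4) = ¥1,122,182.

¥1,122,182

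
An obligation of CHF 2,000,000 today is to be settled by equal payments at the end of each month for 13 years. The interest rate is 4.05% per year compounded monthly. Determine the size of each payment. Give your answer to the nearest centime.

Level ordinary annuity; solve PV = PMT × [(1 − (1+r)^−n)/r] for PMT.
Periodic rate r = 0.0405/12 per month; n is counted in months.
With n = 156: PMT = 2,000,000 / ([(1 − (1+r)^−n)/r]) = CHF 16,511.44

CHF 16,511.44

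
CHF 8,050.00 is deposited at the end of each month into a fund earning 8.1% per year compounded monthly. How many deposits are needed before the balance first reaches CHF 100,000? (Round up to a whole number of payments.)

12 payments

Periodic rate r = 0.081/12 per month; n is counted in months.
Ordinary annuity FV: 100,000 = 8,050 × [((1+r)^n − 1)/r].
(1+r)^n = 1 + 100,000 × r / 8,050, so n = ln(1 + 100,000·r/8,050) / ln(1+r) = 11.97.
Round up to a whole number of payments: n = 12.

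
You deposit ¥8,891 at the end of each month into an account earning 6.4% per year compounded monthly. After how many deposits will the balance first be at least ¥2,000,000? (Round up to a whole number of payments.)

Periodic rate r = 0.064/12 per month; n is counted in months.
Ordinary annuity FV: 2,000,000 = 8,891 × [((1+r)^n − 1)/r].
(1+r)^n = 1 + 2,000,000 × r / 8,891, so n = ln(1 + 2,000,000·r/8,891) / ln(1+r) = 148.21.
Round up to a whole number of payments: n = 149.

149 payments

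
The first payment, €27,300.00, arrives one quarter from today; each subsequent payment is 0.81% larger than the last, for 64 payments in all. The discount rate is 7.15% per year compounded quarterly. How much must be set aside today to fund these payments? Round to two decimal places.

Periodic rate r = 0.0715/4 per quarter; n is counted in quarters.
Growing ordinary annuity: PV = PMT₁ × [1 − ((1+g)/(1+r))^n] / (r − g) = 27,300 × [1 − ((1+0.0081)/(1+r))^64] / (r − 0.0081) = €1,286,812.54.

€1,286,812.54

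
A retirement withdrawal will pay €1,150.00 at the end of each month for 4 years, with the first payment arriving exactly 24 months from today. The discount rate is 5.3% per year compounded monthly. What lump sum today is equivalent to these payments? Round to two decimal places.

Ordinary annuity of 48 payments, first payment at period 24.
Periodic rate r = 0.053/12 per month; n is counted in months.
The ordinary-annuity PV formula values the stream one period before the first payment (period 23); discount that back 23 periods:
PV₀ = 1,150 × [1 − (1+r)^−48] / r × (1+r)^−23 = €44,857.74

€44,857.74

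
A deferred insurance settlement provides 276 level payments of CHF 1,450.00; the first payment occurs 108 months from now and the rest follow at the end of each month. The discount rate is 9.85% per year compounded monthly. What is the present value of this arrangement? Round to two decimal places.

Ordinary annuity of 276 payments, first payment at period 108.
Periodic rate r = 0.0985/12 per month; n is counted in months.
The ordinary-annuity PV formula values the stream one period before the first payment (period 107); discount that back 107 periods:
PV₀ = 1,450 × [1 − (1+r)^−276] / r × (1+r)^−107 = CHF 65,944.84

CHF 65,944.84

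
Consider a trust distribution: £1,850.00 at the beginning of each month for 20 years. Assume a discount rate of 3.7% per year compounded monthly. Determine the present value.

This is an annuity due: 240 payments of £1,850.00 at the beginning of each month.
Periodic rate r = 0.037/12 per month; n is counted in months.
PV = PMT × [(1 − (1+r)^−n)/r] × (1+r) = 1,850 × [1 − (1+r)^−240] / r × (1+r) = £314,371.88

£314,371.88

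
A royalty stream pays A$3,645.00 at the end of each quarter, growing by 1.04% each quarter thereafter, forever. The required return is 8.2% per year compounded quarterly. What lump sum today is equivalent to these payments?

A$360,891.09

Periodic rate r = 0.082/4 per quarter.
Growing perpetuity (Gordon): PV = PMT₁ / (r − g) = 3,645 / (r − 0.0104) = A$360,891.09.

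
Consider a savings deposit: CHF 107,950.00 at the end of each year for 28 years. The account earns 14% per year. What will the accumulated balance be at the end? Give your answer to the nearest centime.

CHF 29,458,392.69

This is an ordinary annuity: 28 deposits of CHF 107,950.00 at the end of each year.
Periodic rate r = 0.14 per year.
FV = PMT × [((1+r)^n − 1)/r] = 107,950 × [(1+r)^28 − 1] / r = CHF 29,458,392.69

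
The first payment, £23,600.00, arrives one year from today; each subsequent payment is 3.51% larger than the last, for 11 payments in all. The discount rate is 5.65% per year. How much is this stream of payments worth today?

£222,283.97

Periodic rate r = 0.0565 per year.
Growing ordinary annuity: PV = PMT₁ × [1 − ((1+g)/(1+r))^n] / (r − g) = 23,600 × [1 − ((1+0.0351)/(1+r))^11] / (r − 0.0351) = £222,283.97.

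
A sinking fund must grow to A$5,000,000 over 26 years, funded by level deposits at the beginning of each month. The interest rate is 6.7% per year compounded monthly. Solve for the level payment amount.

A$5,930.51

Level annuity due; solve FV = PMT × [((1+r)^n − 1)/r] × (1+r) for PMT.
Periodic rate r = 0.067/12 per month; n is counted in months.
With n = 312: PMT = 5,000,000 / ([((1+r)^n − 1)/r] × (1+r)) = A$5,930.51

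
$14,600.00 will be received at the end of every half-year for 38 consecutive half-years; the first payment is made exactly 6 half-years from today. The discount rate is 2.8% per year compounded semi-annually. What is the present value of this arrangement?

Ordinary annuity of 38 payments, first payment at period 6.
Periodic rate r = 0.028/2 per half-year; n is counted in half-years.
The ordinary-annuity PV formula values the stream one period before the first payment (period 5); discount that back 5 periods:
PV₀ = 14,600 × [1 − (1+r)^−38] / r × (1+r)^−5 = $399,247.37

$399,247.37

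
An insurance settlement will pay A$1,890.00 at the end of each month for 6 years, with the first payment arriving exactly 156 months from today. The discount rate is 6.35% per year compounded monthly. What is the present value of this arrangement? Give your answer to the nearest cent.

A$49,827.58

Ordinary annuity of 72 payments, first payment at period 156.
Periodic rate r = 0.0635/12 per month; n is counted in months.
The ordinary-annuity PV formula values the stream one period before the first payment (period 155); discount that back 155 periods:
PV₀ = 1,890 × [1 − (1+r)^−72] / r × (1+r)^−155 = A$49,827.58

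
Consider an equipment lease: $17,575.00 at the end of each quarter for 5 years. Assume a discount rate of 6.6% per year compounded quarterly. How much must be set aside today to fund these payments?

$297,323.90

This is an ordinary annuity: 20 payments of $17,575.00 at the end of each quarter.
Periodic rate r = 0.066/4 per quarter; n is counted in quarters.
PV = PMT × [(1 − (1+r)^−n)/r] = 17,575 × [1 − (1+r)^−20] / r = $297,323.90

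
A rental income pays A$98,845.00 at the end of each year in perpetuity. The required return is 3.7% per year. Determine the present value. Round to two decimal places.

A$2,671,486.49

Periodic rate r = 0.037 per year.
Level perpetuity: PV = PMT / r = 98,845 / (0.037) = A$2,671,486.49.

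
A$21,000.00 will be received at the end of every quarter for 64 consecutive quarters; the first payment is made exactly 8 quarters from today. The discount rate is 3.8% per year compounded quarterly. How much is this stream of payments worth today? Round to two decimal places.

Ordinary annuity of 64 payments, first payment at period 8.
Periodic rate r = 0.038/4 per quarter; n is counted in quarters.
The ordinary-annuity PV formula values the stream one period before the first payment (period 7); discount that back 7 periods:
PV₀ = 21,000 × [1 − (1+r)^−64] / r × (1+r)^−7 = A$939,299.46

A$939,299.46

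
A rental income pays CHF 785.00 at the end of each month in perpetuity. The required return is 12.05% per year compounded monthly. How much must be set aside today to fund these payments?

CHF 78,174.27

Periodic rate r = 0.1205/12 per month.
Level perpetuity: PV = PMT / r = 785 / (0.1205/12) = CHF 78,174.27.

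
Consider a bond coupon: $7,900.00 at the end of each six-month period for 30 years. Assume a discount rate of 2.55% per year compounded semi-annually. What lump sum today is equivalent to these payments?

This is an ordinary annuity: 60 payments of $7,900.00 at the end of each six-month period.
Periodic rate r = 0.0255/2 per half-year; n is counted in half-years.
PV = PMT × [(1 − (1+r)^−n)/r] = 7,900 × [1 − (1+r)^−60] / r = $329,885.63

$329,885.63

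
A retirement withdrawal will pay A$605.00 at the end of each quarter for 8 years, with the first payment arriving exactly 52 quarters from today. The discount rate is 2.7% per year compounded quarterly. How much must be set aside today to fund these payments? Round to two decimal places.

Ordinary annuity of 32 payments, first payment at period 52.
Periodic rate r = 0.027/4 per quarter; n is counted in quarters.
The ordinary-annuity PV formula values the stream one period before the first payment (period 51); discount that back 51 periods:
PV₀ = 605 × [1 − (1+r)^−32] / r × (1+r)^−51 = A$12,317.77

A$12,317.77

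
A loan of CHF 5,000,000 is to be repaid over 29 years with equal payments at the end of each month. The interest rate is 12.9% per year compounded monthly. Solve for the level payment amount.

Level ordinary annuity; solve PV = PMT × [(1 − (1+r)^−n)/r] for PMT.
Periodic rate r = 0.129/12 per month; n is counted in months.
With n = 348: PMT = 5,000,000 / ([(1 − (1+r)^−n)/r]) = CHF 55,083.51

CHF 55,083.51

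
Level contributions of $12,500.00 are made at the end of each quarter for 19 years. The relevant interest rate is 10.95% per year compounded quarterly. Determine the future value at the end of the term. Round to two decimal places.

This is an ordinary annuity: 76 deposits of $12,500.00 at the end of each quarter.
Periodic rate r = 0.1095/4 per quarter; n is counted in quarters.
FV = PMT × [((1+r)^n − 1)/r] = 12,500 × [(1+r)^76 − 1] / r = $3,099,359.63

$3,099,359.63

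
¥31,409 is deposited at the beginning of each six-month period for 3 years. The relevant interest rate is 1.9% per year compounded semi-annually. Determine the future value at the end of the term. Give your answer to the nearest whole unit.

This is an annuity due: 6 deposits of ¥31,409 at the beginning of each six-month period.
Periodic rate r = 0.019/2 per half-year; n is counted in half-years.
FV = PMT × [((1+r)^n − 1)/r] × (1+r) = 31,409 × [(1+r)^6 − 1] / r × (1+r) = ¥194,820

¥194,820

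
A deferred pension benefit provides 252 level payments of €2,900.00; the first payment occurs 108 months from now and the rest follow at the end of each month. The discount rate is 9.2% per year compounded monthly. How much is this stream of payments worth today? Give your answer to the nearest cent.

€142,684.78

Ordinary annuity of 252 payments, first payment at period 108.
Periodic rate r = 0.092/12 per month; n is counted in months.
The ordinary-annuity PV formula values the stream one period before the first payment (period 107); discount that back 107 periods:
PV₀ = 2,900 × [1 − (1+r)^−252] / r × (1+r)^−107 = €142,684.78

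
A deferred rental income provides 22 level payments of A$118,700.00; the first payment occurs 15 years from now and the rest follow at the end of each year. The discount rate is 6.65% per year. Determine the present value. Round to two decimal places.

A$548,923.54

Ordinary annuity of 22 payments, first payment at period 15.
Periodic rate r = 0.0665 per year.
The ordinary-annuity PV formula values the stream one period before the first payment (period 14); discount that back 14 periods:
PV₀ = 118,700 × [1 − (1+r)^−22] / r × (1+r)^−14 = A$548,923.54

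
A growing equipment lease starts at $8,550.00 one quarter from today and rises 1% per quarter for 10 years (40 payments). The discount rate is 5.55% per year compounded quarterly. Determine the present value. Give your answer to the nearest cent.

$313,354.98

Periodic rate r = 0.0555/4 per quarter; n is counted in quarters.
Growing ordinary annuity: PV = PMT₁ × [1 − ((1+g)/(1+r))^n] / (r − g) = 8,550 × [1 − ((1+0.01)/(1+r))^40] / (r − 0.01) = $313,354.98.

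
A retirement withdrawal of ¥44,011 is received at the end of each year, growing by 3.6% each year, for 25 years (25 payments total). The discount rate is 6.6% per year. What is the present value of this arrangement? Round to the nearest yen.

Periodic rate r = 0.066 per year.
Growing ordinary annuity: PV = PMT₁ × [1 − ((1+g)/(1+r))^n] / (r − g) = 44,011 × [1 − ((1+0.036)/(1+r))^25] / (r − 0.036) = ¥748,406.

¥748,406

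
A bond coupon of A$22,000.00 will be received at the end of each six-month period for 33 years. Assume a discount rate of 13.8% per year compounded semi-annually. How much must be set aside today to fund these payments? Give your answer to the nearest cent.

This is an ordinary annuity: 66 payments of A$22,000.00 at the end of each six-month period.
Periodic rate r = 0.138/2 per half-year; n is counted in half-years.
PV = PMT × [(1 − (1+r)^−n)/r] = 22,000 × [1 − (1+r)^−66] / r = A$314,940.76

A$314,940.76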